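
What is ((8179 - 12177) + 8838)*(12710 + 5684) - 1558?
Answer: 89025402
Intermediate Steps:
((8179 - 12177) + 8838)*(12710 + 5684) - 1558 = (-3998 + 8838)*18394 - 1558 = 4840*18394 - 1558 = 89026960 - 1558 = 89025402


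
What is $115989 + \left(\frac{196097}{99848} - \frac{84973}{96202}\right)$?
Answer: $\frac{557075842762617}{4802788648} \approx 1.1599 \cdot 10^{5}$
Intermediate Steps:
$115989 + \left(\frac{196097}{99848} - \frac{84973}{96202}\right) = 115989 + \frac{5190269745}{4802788648} = \frac{557075842762617}{4802788648}$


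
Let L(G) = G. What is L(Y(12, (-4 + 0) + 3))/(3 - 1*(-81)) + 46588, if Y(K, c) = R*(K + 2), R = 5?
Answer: 279533/6 ≈ 46589.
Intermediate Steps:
Y(K, c) = 10 + 5*K (Y(K, c) = 5*(K + 2) = 5*(2 + K) = 10 + 5*K)
L(Y(12, (-4 + 0) + 3))/(3 - 1*(-81)) + 46588 = (10 + 5*12)/(3 - 1*(-81)) + 46588 = (10 + 60)/(3 + 81) + 46588 = 70/84 + 46588 = 70*(1/84) + 46588 = ⅚ + 46588 = 279533/6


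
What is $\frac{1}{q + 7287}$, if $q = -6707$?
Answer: $\frac{1}{580} \approx 0.0017241$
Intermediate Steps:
$\frac{1}{q + 7287} = \frac{1}{-6707 + 7287} = \frac{1}{580}$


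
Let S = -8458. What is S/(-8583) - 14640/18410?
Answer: 3005666/15801303 ≈ 0.19022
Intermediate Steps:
S/(-8583) - 14640/18410 = -8458/(-8583) - 14640/18410 = -8458*(-1/8583) - 14640*1/18410 = 8458/8583 - 1464/1841 = 3005666/15801303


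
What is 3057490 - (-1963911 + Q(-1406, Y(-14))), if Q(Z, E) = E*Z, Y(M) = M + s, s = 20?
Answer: 5029837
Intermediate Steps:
Y(M) = 20 + M (Y(M) = M + 20 = 20 + M)
3057490 - (-1963911 + Q(-1406, Y(-14))) = 3057490 - (-1963911 + (20 - 14)*(-1406)) = 3057490 - (-1963911 + 6*(-1406)) = 3057490 - (-1963911 - 8436) = 3057490 - 1*(-1972347) = 3057490 + 1972347 = 5029837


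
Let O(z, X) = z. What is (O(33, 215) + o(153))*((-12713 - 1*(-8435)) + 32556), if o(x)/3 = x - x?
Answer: 933174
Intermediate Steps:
o(x) = 0 (o(x) = 3*(x - x) = 3*0 = 0)
(O(33, 215) + o(153))*((-12713 - 1*(-8435)) + 32556) = (33 + 0)*((-12713 - 1*(-8435)) + 32556) = 33*((-12713 + 8435) + 32556) = 33*(-4278 + 32556) = 33*28278 = 933174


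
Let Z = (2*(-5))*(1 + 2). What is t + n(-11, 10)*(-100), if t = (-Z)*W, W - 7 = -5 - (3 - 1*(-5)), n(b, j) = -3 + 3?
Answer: -180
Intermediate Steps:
n(b, j) = 0
Z = -30 (Z = -10*3 = -30)
W = -6 (W = 7 + (-5 - (3 - 1*(-5))) = 7 + (-5 - (3 + 5)) = 7 + (-5 - 1*8) = 7 + (-5 - 8) = 7 - 13 = -6)
t = -180 (t = -1*(-30)*(-6) = 30*(-6) = -180)
t + n(-11, 10)*(-100) = -180 + 0*(-100) = -180 + 0 = -180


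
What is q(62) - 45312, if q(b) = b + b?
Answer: -45188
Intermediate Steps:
q(b) = 2*b
q(62) - 45312 = 2*62 - 45312 = 124 - 45312 = -45188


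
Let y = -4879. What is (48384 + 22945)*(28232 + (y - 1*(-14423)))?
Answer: 2694524304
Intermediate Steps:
(48384 + 22945)*(28232 + (y - 1*(-14423))) = (48384 + 22945)*(28232 + (-4879 - 1*(-14423))) = 71329*(28232 + (-4879 + 14423)) = 71329*(28232 + 9544) = 71329*37776 = 2694524304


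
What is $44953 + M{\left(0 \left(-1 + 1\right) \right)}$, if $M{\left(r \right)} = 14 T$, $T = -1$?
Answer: $44939$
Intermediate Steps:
$M{\left(r \right)} = -14$ ($M{\left(r \right)} = 14 \left(-1\right) = -14$)
$44953 + M{\left(0 \left(-1 + 1\right) \right)} = 44953 - 14 = 44939$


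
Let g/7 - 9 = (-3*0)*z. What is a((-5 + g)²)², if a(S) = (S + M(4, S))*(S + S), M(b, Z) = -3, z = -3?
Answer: 511339085644864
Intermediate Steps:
g = 63 (g = 63 + 7*(-3*0*(-3)) = 63 + 7*(0*(-3)) = 63 + 7*0 = 63 + 0 = 63)
a(S) = 2*S*(-3 + S) (a(S) = (S - 3)*(S + S) = (-3 + S)*(2*S) = 2*S*(-3 + S))
a((-5 + g)²)² = (2*(-5 + 63)²*(-3 + (-5 + 63)²))² = (2*58²*(-3 + 58²))² = (2*3364*(-3 + 3364))² = (2*3364*3361)² = 22612808² = 511339085644864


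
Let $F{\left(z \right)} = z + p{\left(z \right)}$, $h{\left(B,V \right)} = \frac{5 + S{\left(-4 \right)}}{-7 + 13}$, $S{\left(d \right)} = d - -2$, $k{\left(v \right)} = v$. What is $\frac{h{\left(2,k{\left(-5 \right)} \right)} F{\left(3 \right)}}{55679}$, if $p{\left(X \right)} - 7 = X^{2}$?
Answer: $\frac{19}{111358} \approx 0.00017062$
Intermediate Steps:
$p{\left(X \right)} = 7 + X^{2}$
$S{\left(d \right)} = 2 + d$ ($S{\left(d \right)} = d + 2 = 2 + d$)
$h{\left(B,V \right)} = \frac{1}{2}$ ($h{\left(B,V \right)} = \frac{5 + \left(2 - 4\right)}{-7 + 13} = \frac{5 - 2}{6} = 3 \cdot \frac{1}{6} = \frac{1}{2}$)
$F{\left(z \right)} = 7 + z + z^{2}$ ($F{\left(z \right)} = z + \left(7 + z^{2}\right) = 7 + z + z^{2}$)
$\frac{h{\left(2,k{\left(-5 \right)} \right)} F{\left(3 \right)}}{55679} = \frac{\frac{1}{2} \left(7 + 3 + 3^{2}\right)}{55679} = \frac{7 + 3 + 9}{2} \cdot \frac{1}{55679} = \frac{1}{2} \cdot 19 \cdot \frac{1}{55679} = \frac{19}{2} \cdot \frac{1}{55679} = \frac{19}{111358}$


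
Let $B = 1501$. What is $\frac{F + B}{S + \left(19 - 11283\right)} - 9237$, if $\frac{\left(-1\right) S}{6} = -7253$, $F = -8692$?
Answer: $- \frac{297937389}{32254} \approx -9237.2$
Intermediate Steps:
$S = 43518$ ($S = \left(-6\right) \left(-7253\right) = 43518$)
$\frac{F + B}{S + \left(19 - 11283\right)} - 9237 = \frac{-8692 + 1501}{43518 + \left(19 - 11283\right)} - 9237 = - \frac{7191}{43518 + \left(19 - 11283\right)} - 9237 = - \frac{7191}{43518 - 11264} - 9237 = - \frac{7191}{32254} - 9237 = - \frac{297937389}{32254}$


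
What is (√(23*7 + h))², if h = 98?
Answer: 259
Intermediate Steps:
(√(23*7 + h))² = (√(23*7 + 98))² = (√(161 + 98))² = (√259)² = 259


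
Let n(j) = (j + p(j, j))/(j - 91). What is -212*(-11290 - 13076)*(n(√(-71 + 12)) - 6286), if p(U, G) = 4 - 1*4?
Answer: -22567257964346/695 - 39172406*I*√59/695 ≈ -3.2471e+10 - 4.3293e+5*I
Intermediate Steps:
p(U, G) = 0 (p(U, G) = 4 - 4 = 0)
n(j) = j/(-91 + j) (n(j) = (j + 0)/(j - 91) = j/(-91 + j))
-212*(-11290 - 13076)*(n(√(-71 + 12)) - 6286) = -212*(-11290 - 13076)*(√(-71 + 12)/(-91 + √(-71 + 12)) - 6286) = -(-5165592)*(√(-59)/(-91 + √(-59)) - 6286) = -(-5165592)*((I*√59)/(-91 + I*√59) - 6286) = -(-5165592)*(I*√59/(-91 + I*√59) - 6286) = -(-5165592)*(-6286 + I*√59/(-91 + I*√59)) = -212*(153164676 - 24366*I*√59/(-91 + I*√59)) = -32470911312 + 5165592*I*√59/(-91 + I*√59)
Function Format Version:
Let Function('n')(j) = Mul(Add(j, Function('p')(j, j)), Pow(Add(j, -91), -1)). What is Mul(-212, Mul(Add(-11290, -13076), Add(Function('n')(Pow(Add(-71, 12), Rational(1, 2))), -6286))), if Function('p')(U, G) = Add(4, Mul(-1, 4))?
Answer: Add(Rational(-22567257964346, 695), Mul(Rational(-39172406, 695), I, Pow(59, Rational(1, 2)))) ≈ Add(-3.2471e+10, Mul(-4.3293e+5, I))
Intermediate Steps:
Function('p')(U, G) = 0 (Function('p')(U, G) = Add(4, -4) = 0)
Function('n')(j) = Mul(j, Pow(Add(-91, j), -1)) (Function('n')(j) = Mul(Add(j, 0), Pow(Add(j, -91), -1)) = Mul(j, Pow(Add(-91, j), -1)))
Mul(-212, Mul(Add(-11290, -13076), Add(Function('n')(Pow(Add(-71, 12), Rational(1, 2))), -6286))) = Mul(-212, Mul(Add(-11290, -13076), Add(Mul(Pow(Add(-71, 12), Rational(1, 2)), Pow(Add(-91, Pow(Add(-71, 12), Rational(1, 2))), -1)), -6286))) = Mul(-212, Mul(-24366, Add(Mul(Pow(-59, Rational(1, 2)), Pow(Add(-91, Pow(-59, Rational(1, 2))), -1)), -6286))) = Mul(-212, Mul(-24366, Add(Mul(Mul(I, Pow(59, Rational(1, 2))), Pow(Add(-91, Mul(I, Pow(59, Rational(1, 2)))), -1)), -6286))) = Mul(-212, Mul(-24366, Add(Mul(I, Pow(59, Rational(1, 2)), Pow(Add(-91, Mul(I, Pow(59, Rational(1, 2)))), -1)), -6286))) = Mul(-212, Mul(-24366, Add(-6286, Mul(I, Pow(59, Rational(1, 2)), Pow(Add(-91, Mul(I, Pow(59, Rational(1, 2)))), -1))))) = Mul(-212, Add(153164676, Mul(-24366, I, Pow(59, Rational(1, 2)), Pow(Add(-91, Mul(I, Pow(59, Rational(1, 2)))), -1)))) = Add(-32470911312, Mul(5165592, I, Pow(59, Rational(1, 2)), Pow(Add(-91, Mul(I, Pow(59, Rational(1, 2)))), -1)))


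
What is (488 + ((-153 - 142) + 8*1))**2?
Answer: 40401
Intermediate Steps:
(488 + ((-153 - 142) + 8*1))**2 = (488 + (-295 + 8))**2 = (488 - 287)**2 = 201**2 = 40401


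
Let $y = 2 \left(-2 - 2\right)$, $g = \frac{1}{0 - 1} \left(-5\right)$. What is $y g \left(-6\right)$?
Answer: $240$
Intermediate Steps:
$g = 5$ ($g = \frac{1}{-1} \left(-5\right) = \left(-1\right) \left(-5\right) = 5$)
$y = -8$ ($y = 2 \left(-4\right) = -8$)
$y g \left(-6\right) = \left(-8\right) 5 \left(-6\right) = \left(-40\right) \left(-6\right) = 240$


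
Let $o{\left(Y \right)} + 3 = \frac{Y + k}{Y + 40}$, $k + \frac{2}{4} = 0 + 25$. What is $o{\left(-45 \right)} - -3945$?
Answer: $\frac{39461}{10} \approx 3946.1$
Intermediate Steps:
$k = \frac{49}{2}$ ($k = - \frac{1}{2} + \left(0 + 25\right) = - \frac{1}{2} + 25 = \frac{49}{2} \approx 24.5$)
$o{\left(Y \right)} = -3 + \frac{\frac{49}{2} + Y}{40 + Y}$ ($o{\left(Y \right)} = -3 + \frac{Y + \frac{49}{2}}{Y + 40} = -3 + \frac{\frac{49}{2} + Y}{40 + Y}$)
$o{\left(-45 \right)} - -3945 = \frac{-191 - -180}{2 \left(40 - 45\right)} - -3945 = \frac{-191 + 180}{2 \left(-5\right)} + 3945 = \frac{1}{2} \left(- \frac{1}{5}\right) \left(-11\right) + 3945 = \frac{11}{10} + 3945 = \frac{39461}{10}$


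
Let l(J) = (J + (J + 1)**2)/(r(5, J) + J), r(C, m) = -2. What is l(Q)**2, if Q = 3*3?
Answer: 11881/49 ≈ 242.47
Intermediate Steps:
Q = 9
l(J) = (J + (1 + J)**2)/(-2 + J) (l(J) = (J + (J + 1)**2)/(-2 + J) = (J + (1 + J)**2)/(-2 + J))
l(Q)**2 = ((9 + (1 + 9)**2)/(-2 + 9))**2 = ((9 + 10**2)/7)**2 = ((9 + 100)/7)**2 = ((1/7)*109)**2 = (109/7)**2 = 11881/49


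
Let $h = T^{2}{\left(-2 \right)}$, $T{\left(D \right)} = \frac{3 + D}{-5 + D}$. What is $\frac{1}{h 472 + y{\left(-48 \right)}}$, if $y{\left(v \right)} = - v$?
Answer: $\frac{49}{2824} \approx 0.017351$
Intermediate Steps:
$T{\left(D \right)} = \frac{3 + D}{-5 + D}$
$h = \frac{1}{49}$ ($h = \left(\frac{3 - 2}{-5 - 2}\right)^{2} = \left(\frac{1}{-7} \cdot 1\right)^{2} = \left(\left(- \frac{1}{7}\right) 1\right)^{2} = \left(- \frac{1}{7}\right)^{2} = \frac{1}{49} \approx 0.020408$)
$\frac{1}{h 472 + y{\left(-48 \right)}} = \frac{1}{\frac{1}{49} \cdot 472 - -48} = \frac{1}{\frac{472}{49} + 48} = \frac{1}{\frac{2824}{49}} = \frac{49}{2824}$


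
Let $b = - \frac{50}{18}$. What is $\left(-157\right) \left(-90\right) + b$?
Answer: $\frac{127145}{9} \approx 14127.0$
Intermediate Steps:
$b = - \frac{25}{9}$ ($b = \left(-50\right) \frac{1}{18} = - \frac{25}{9} \approx -2.7778$)
$\left(-157\right) \left(-90\right) + b = \left(-157\right) \left(-90\right) - \frac{25}{9} = 14130 - \frac{25}{9} = \frac{127145}{9}$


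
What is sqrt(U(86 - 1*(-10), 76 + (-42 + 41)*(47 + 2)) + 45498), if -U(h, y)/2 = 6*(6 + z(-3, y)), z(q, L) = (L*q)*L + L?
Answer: sqrt(71346) ≈ 267.11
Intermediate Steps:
z(q, L) = L + q*L**2 (z(q, L) = q*L**2 + L = L + q*L**2)
U(h, y) = -72 - 12*y*(1 - 3*y) (U(h, y) = -12*(6 + y*(1 + y*(-3))) = -12*(6 + y*(1 - 3*y)) = -2*(36 + 6*y*(1 - 3*y)) = -72 - 12*y*(1 - 3*y))
sqrt(U(86 - 1*(-10), 76 + (-42 + 41)*(47 + 2)) + 45498) = sqrt((-72 - 12*(76 + (-42 + 41)*(47 + 2)) + 36*(76 + (-42 + 41)*(47 + 2))**2) + 45498) = sqrt((-72 - 12*(76 - 1*49) + 36*(76 - 1*49)**2) + 45498) = sqrt((-72 - 12*(76 - 49) + 36*(76 - 49)**2) + 45498) = sqrt((-72 - 12*27 + 36*27**2) + 45498) = sqrt((-72 - 324 + 36*729) + 45498) = sqrt((-72 - 324 + 26244) + 45498) = sqrt(25848 + 45498) = sqrt(71346)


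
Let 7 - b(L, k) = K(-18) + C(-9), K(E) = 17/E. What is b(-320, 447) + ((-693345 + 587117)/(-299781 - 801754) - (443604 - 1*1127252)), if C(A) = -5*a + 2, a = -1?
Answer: 13555140232439/19827630 ≈ 6.8365e+5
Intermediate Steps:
C(A) = 7 (C(A) = -5*(-1) + 2 = 5 + 2 = 7)
b(L, k) = 17/18 (b(L, k) = 7 - (17/(-18) + 7) = 7 - (17*(-1/18) + 7) = 7 - (-17/18 + 7) = 7 - 1*109/18 = 7 - 109/18 = 17/18)
b(-320, 447) + ((-693345 + 587117)/(-299781 - 801754) - (443604 - 1*1127252)) = 17/18 + ((-693345 + 587117)/(-299781 - 801754) - (443604 - 1*1127252)) = 17/18 + (-106228/(-1101535) - (443604 - 1127252)) = 17/18 + (-106228*(-1/1101535) - 1*(-683648)) = 17/18 + (106228/1101535 + 683648) = 17/18 + 753062305908/1101535 = 13555140232439/19827630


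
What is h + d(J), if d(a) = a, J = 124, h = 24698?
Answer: 24822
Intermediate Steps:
h + d(J) = 24698 + 124 = 24822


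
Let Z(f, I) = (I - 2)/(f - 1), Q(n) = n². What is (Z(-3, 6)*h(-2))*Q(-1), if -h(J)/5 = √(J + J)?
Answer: 10*I ≈ 10.0*I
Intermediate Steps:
Z(f, I) = (-2 + I)/(-1 + f)
h(J) = -5*√2*√J (h(J) = -5*√(J + J) = -5*√2*√J)
(Z(-3, 6)*h(-2))*Q(-1) = (((-2 + 6)/(-1 - 3))*(-5*√2*√(-2)))*(-1)² = ((4/(-4))*(-5*√2*I*√2))*1 = ((-¼*4)*(-10*I))*1 = -(-10)*I*1 = (10*I)*1 = 10*I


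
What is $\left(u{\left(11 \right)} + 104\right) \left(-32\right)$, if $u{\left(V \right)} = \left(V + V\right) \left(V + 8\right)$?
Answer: $-16704$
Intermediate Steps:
$u{\left(V \right)} = 2 V \left(8 + V\right)$
$\left(u{\left(11 \right)} + 104\right) \left(-32\right) = \left(2 \cdot 11 \left(8 + 11\right) + 104\right) \left(-32\right) = \left(2 \cdot 11 \cdot 19 + 104\right) \left(-32\right) = \left(418 + 104\right) \left(-32\right) = 522 \left(-32\right) = -16704$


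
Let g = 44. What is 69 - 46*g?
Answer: -1955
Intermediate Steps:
69 - 46*g = 69 - 46*44 = 69 - 2024 = -1955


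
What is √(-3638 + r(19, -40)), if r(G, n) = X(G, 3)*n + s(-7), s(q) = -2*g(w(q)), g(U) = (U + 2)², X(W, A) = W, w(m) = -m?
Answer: 4*I*√285 ≈ 67.528*I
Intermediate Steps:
g(U) = (2 + U)²
s(q) = -2*(2 - q)²
r(G, n) = -162 + G*n (r(G, n) = G*n - 2*(-2 - 7)² = G*n - 2*(-9)² = G*n - 2*81 = G*n - 162 = -162 + G*n)
√(-3638 + r(19, -40)) = √(-3638 + (-162 + 19*(-40))) = √(-3638 + (-162 - 760)) = √(-3638 - 922) = √(-4560) = 4*I*√285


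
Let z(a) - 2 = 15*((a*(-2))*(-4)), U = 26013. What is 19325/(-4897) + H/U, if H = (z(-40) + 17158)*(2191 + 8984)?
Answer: 225295209925/42461887 ≈ 5305.8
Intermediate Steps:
z(a) = 2 + 120*a (z(a) = 2 + 15*((a*(-2))*(-4)) = 2 + 15*(-2*a*(-4)) = 2 + 15*(8*a) = 2 + 120*a)
H = 138123000 (H = ((2 + 120*(-40)) + 17158)*(2191 + 8984) = ((2 - 4800) + 17158)*11175 = (-4798 + 17158)*11175 = 12360*11175 = 138123000)
19325/(-4897) + H/U = 19325/(-4897) + 138123000/26013 = 19325*(-1/4897) + 138123000*(1/26013) = -19325/4897 + 46041000/8671 = 225295209925/42461887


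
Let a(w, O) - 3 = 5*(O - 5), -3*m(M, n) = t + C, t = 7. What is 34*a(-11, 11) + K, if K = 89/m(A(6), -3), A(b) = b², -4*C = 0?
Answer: 7587/7 ≈ 1083.9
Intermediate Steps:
C = 0 (C = -¼*0 = 0)
m(M, n) = -7/3 (m(M, n) = -(7 + 0)/3 = -⅓*7 = -7/3)
a(w, O) = -22 + 5*O (a(w, O) = 3 + 5*(O - 5) = 3 + 5*(-5 + O) = 3 + (-25 + 5*O) = -22 + 5*O)
K = -267/7 (K = 89/(-7/3) = 89*(-3/7) = -267/7 ≈ -38.143)
34*a(-11, 11) + K = 34*(-22 + 5*11) - 267/7 = 34*(-22 + 55) - 267/7 = 34*33 - 267/7 = 1122 - 267/7 = 7587/7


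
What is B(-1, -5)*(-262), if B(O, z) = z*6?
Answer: 7860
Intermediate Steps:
B(O, z) = 6*z
B(-1, -5)*(-262) = (6*(-5))*(-262) = -30*(-262) = 7860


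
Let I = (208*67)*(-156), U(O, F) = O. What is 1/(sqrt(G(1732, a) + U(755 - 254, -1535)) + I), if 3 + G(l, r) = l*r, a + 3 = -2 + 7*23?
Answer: -362336/787724216261 - sqrt(270690)/4726345297566 ≈ -4.6009e-7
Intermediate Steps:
a = 156 (a = -3 + (-2 + 7*23) = -3 + (-2 + 161) = -3 + 159 = 156)
G(l, r) = -3 + l*r
I = -2174016 (I = 13936*(-156) = -2174016)
1/(sqrt(G(1732, a) + U(755 - 254, -1535)) + I) = 1/(sqrt((-3 + 1732*156) + (755 - 254)) - 2174016) = 1/(sqrt((-3 + 270192) + 501) - 2174016) = 1/(sqrt(270189 + 501) - 2174016) = 1/(sqrt(270690) - 2174016) = 1/(-2174016 + sqrt(270690))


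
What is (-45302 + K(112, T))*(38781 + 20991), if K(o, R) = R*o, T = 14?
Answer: -2614068648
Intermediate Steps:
(-45302 + K(112, T))*(38781 + 20991) = (-45302 + 14*112)*(38781 + 20991) = (-45302 + 1568)*59772 = -43734*59772 = -2614068648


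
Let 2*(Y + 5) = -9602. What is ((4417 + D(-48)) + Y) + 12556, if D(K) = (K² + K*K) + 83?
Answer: 16858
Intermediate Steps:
Y = -4806 (Y = -5 + (½)*(-9602) = -5 - 4801 = -4806)
D(K) = 83 + 2*K² (D(K) = (K² + K²) + 83 = 2*K² + 83 = 83 + 2*K²)
((4417 + D(-48)) + Y) + 12556 = ((4417 + (83 + 2*(-48)²)) - 4806) + 12556 = ((4417 + (83 + 2*2304)) - 4806) + 12556 = ((4417 + (83 + 4608)) - 4806) + 12556 = ((4417 + 4691) - 4806) + 12556 = (9108 - 4806) + 12556 = 4302 + 12556 = 16858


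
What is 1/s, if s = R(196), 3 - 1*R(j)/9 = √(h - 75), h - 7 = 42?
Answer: 1/105 + I*√26/315 ≈ 0.0095238 + 0.016187*I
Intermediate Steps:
h = 49 (h = 7 + 42 = 49)
R(j) = 27 - 9*I*√26 (R(j) = 27 - 9*√(49 - 75) = 27 - 9*I*√26)
s = 27 - 9*I*√26 ≈ 27.0 - 45.891*I
1/s = 1/(27 - 9*I*√26)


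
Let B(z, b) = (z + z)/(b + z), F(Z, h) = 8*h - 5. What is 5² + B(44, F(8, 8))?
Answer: 2663/103 ≈ 25.854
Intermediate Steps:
F(Z, h) = -5 + 8*h
B(z, b) = 2*z/(b + z) (B(z, b) = (2*z)/(b + z) = 2*z/(b + z))
5² + B(44, F(8, 8)) = 5² + 2*44/((-5 + 8*8) + 44) = 25 + 2*44/((-5 + 64) + 44) = 25 + 2*44/(59 + 44) = 25 + 2*44/103 = 25 + 2*44*(1/103) = 25 + 88/103 = 2663/103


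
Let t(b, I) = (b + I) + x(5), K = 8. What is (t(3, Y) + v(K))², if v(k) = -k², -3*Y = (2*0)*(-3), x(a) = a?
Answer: 3136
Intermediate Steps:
Y = 0 (Y = -2*0*(-3)/3 = -0*(-3) = -⅓*0 = 0)
t(b, I) = 5 + I + b (t(b, I) = (b + I) + 5 = (I + b) + 5 = 5 + I + b)
(t(3, Y) + v(K))² = ((5 + 0 + 3) - 1*8²)² = (8 - 1*64)² = (8 - 64)² = (-56)² = 3136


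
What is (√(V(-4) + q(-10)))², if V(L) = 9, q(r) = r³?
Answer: -991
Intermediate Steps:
(√(V(-4) + q(-10)))² = (√(9 + (-10)³))² = (√(9 - 1000))² = (√(-991))² = (I*√991)² = -991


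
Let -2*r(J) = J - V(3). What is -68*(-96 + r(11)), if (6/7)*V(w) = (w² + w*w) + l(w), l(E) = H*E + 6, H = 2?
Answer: 5712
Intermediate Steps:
l(E) = 6 + 2*E (l(E) = 2*E + 6 = 6 + 2*E)
V(w) = 7 + 7*w/3 + 7*w²/3 (V(w) = 7*((w² + w*w) + (6 + 2*w))/6 = 7*((w² + w²) + (6 + 2*w))/6 = 7*(2*w² + (6 + 2*w))/6 = 7*(6 + 2*w + 2*w²)/6 = 7 + 7*w/3 + 7*w²/3)
r(J) = 35/2 - J/2 (r(J) = -(J - (7 + (7/3)*3 + (7/3)*3²))/2 = -(J - (7 + 7 + (7/3)*9))/2 = -(J - (7 + 7 + 21))/2 = -(J - 1*35)/2 = -(J - 35)/2 = -(-35 + J)/2 = 35/2 - J/2)
-68*(-96 + r(11)) = -68*(-96 + (35/2 - ½*11)) = -68*(-96 + (35/2 - 11/2)) = -68*(-96 + 12) = -68*(-84) = 5712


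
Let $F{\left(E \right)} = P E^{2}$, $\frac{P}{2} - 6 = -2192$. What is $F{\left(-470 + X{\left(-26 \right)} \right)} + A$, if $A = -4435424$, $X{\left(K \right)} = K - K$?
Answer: $-970210224$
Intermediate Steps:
$P = -4372$ ($P = 12 + 2 \left(-2192\right) = 12 - 4384 = -4372$)
$X{\left(K \right)} = 0$
$F{\left(E \right)} = - 4372 E^{2}$
$F{\left(-470 + X{\left(-26 \right)} \right)} + A = - 4372 \left(-470 + 0\right)^{2} - 4435424 = - 4372 \left(-470\right)^{2} - 4435424 = \left(-4372\right) 220900 - 4435424 = -965774800 - 4435424 = -970210224$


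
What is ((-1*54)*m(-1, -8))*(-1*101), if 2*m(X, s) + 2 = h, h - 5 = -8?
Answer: -13635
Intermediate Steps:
h = -3 (h = 5 - 8 = -3)
m(X, s) = -5/2 (m(X, s) = -1 + (½)*(-3) = -1 - 3/2 = -5/2)
((-1*54)*m(-1, -8))*(-1*101) = (-1*54*(-5/2))*(-1*101) = -54*(-5/2)*(-101) = 135*(-101) = -13635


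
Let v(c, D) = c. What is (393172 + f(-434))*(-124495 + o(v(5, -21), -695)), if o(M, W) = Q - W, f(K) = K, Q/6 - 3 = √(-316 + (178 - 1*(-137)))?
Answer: -48613895116 + 2356428*I ≈ -4.8614e+10 + 2.3564e+6*I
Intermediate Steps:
Q = 18 + 6*I (Q = 18 + 6*√(-316 + (178 - 1*(-137))) = 18 + 6*√(-316 + (178 + 137)) = 18 + 6*√(-316 + 315) = 18 + 6*√(-1) = 18 + 6*I ≈ 18.0 + 6.0*I)
o(M, W) = 18 - W + 6*I (o(M, W) = (18 + 6*I) - W = 18 - W + 6*I)
(393172 + f(-434))*(-124495 + o(v(5, -21), -695)) = (393172 - 434)*(-124495 + (18 - 1*(-695) + 6*I)) = 392738*(-124495 + (18 + 695 + 6*I)) = 392738*(-124495 + (713 + 6*I)) = 392738*(-123782 + 6*I) = -48613895116 + 2356428*I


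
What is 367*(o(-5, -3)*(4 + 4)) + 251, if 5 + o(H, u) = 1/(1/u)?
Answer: -23237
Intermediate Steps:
o(H, u) = -5 + u (o(H, u) = -5 + 1/(1/u) = -5 + u)
367*(o(-5, -3)*(4 + 4)) + 251 = 367*((-5 - 3)*(4 + 4)) + 251 = 367*(-8*8) + 251 = 367*(-64) + 251 = -23488 + 251 = -23237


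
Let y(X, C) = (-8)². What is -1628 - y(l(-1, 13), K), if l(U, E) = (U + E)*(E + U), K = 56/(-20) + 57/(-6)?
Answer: -1692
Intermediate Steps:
K = -123/10 (K = 56*(-1/20) + 57*(-⅙) = -14/5 - 19/2 = -123/10 ≈ -12.300)
l(U, E) = (E + U)² (l(U, E) = (E + U)*(E + U) = (E + U)²)
y(X, C) = 64
-1628 - y(l(-1, 13), K) = -1628 - 1*64 = -1628 - 64 = -1692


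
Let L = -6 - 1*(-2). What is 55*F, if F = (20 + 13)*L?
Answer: -7260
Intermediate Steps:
L = -4 (L = -6 + 2 = -4)
F = -132 (F = (20 + 13)*(-4) = 33*(-4) = -132)
55*F = 55*(-132) = -7260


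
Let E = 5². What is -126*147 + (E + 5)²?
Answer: -17622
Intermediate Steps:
E = 25
-126*147 + (E + 5)² = -126*147 + (25 + 5)² = -18522 + 30² = -18522 + 900 = -17622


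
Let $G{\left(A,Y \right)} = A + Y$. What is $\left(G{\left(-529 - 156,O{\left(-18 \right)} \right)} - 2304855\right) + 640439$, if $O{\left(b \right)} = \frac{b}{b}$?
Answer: $-1665100$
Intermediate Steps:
$O{\left(b \right)} = 1$
$\left(G{\left(-529 - 156,O{\left(-18 \right)} \right)} - 2304855\right) + 640439 = \left(\left(\left(-529 - 156\right) + 1\right) - 2304855\right) + 640439 = \left(\left(-685 + 1\right) - 2304855\right) + 640439 = \left(-684 - 2304855\right) + 640439 = -2305539 + 640439 = -1665100$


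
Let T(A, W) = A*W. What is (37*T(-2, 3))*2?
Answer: -444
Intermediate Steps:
(37*T(-2, 3))*2 = (37*(-2*3))*2 = (37*(-6))*2 = -222*2 = -444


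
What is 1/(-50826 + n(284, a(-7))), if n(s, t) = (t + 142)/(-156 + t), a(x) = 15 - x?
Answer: -67/3405424 ≈ -1.9674e-5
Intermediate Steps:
n(s, t) = (142 + t)/(-156 + t)
1/(-50826 + n(284, a(-7))) = 1/(-50826 + (142 + (15 - 1*(-7)))/(-156 + (15 - 1*(-7)))) = 1/(-50826 + (142 + (15 + 7))/(-156 + (15 + 7))) = 1/(-50826 + (142 + 22)/(-156 + 22)) = 1/(-50826 + 164/(-134)) = 1/(-50826 - 1/134*164) = 1/(-50826 - 82/67) = 1/(-3405424/67) = -67/3405424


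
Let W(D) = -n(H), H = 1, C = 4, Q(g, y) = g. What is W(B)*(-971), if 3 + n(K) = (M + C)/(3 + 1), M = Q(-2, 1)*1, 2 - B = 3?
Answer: -4855/2 ≈ -2427.5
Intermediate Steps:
B = -1 (B = 2 - 1*3 = 2 - 3 = -1)
M = -2 (M = -2*1 = -2)
n(K) = -5/2 (n(K) = -3 + (-2 + 4)/(3 + 1) = -3 + 2/4 = -3 + 2*(¼) = -3 + ½ = -5/2)
W(D) = 5/2 (W(D) = -1*(-5/2) = 5/2)
W(B)*(-971) = (5/2)*(-971) = -4855/2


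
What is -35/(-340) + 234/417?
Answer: 6277/9452 ≈ 0.66409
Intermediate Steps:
-35/(-340) + 234/417 = -35*(-1/340) + 234*(1/417) = 7/68 + 78/139 = 6277/9452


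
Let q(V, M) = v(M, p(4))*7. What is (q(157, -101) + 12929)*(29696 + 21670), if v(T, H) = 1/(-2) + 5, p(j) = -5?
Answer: 665729043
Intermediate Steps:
v(T, H) = 9/2 (v(T, H) = -½ + 5 = 9/2)
q(V, M) = 63/2 (q(V, M) = (9/2)*7 = 63/2)
(q(157, -101) + 12929)*(29696 + 21670) = (63/2 + 12929)*(29696 + 21670) = (25921/2)*51366 = 665729043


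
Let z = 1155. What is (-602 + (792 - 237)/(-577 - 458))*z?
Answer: -16006375/23 ≈ -6.9593e+5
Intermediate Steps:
(-602 + (792 - 237)/(-577 - 458))*z = (-602 + (792 - 237)/(-577 - 458))*1155 = (-602 + 555/(-1035))*1155 = (-602 + 555*(-1/1035))*1155 = (-602 - 37/69)*1155 = -41575/69*1155 = -16006375/23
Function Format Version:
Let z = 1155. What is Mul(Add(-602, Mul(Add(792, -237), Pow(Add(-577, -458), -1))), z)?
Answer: Rational(-16006375, 23) ≈ -6.9593e+5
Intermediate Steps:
Mul(Add(-602, Mul(Add(792, -237), Pow(Add(-577, -458), -1))), z) = Mul(Add(-602, Mul(Add(792, -237), Pow(Add(-577, -458), -1))), 1155) = Mul(Add(-602, Mul(555, Pow(-1035, -1))), 1155) = Mul(Add(-602, Mul(555, Rational(-1, 1035))), 1155) = Mul(Add(-602, Rational(-37, 69)), 1155) = Mul(Rational(-41575, 69), 1155) = Rational(-16006375, 23)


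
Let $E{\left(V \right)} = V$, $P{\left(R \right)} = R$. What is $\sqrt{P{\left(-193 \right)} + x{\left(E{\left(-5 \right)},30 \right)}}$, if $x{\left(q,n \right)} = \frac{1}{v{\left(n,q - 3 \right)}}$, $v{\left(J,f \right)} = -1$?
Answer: $i \sqrt{194} \approx 13.928 i$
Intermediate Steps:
$x{\left(q,n \right)} = -1$ ($x{\left(q,n \right)} = \frac{1}{-1} = -1$)
$\sqrt{P{\left(-193 \right)} + x{\left(E{\left(-5 \right)},30 \right)}} = \sqrt{-193 - 1} = \sqrt{-194} = i \sqrt{194}$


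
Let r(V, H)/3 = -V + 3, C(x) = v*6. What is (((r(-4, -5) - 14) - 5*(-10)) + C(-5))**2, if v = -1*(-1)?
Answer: 3969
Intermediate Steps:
v = 1
C(x) = 6 (C(x) = 1*6 = 6)
r(V, H) = 9 - 3*V (r(V, H) = 3*(-V + 3) = 3*(3 - V) = 9 - 3*V)
(((r(-4, -5) - 14) - 5*(-10)) + C(-5))**2 = ((((9 - 3*(-4)) - 14) - 5*(-10)) + 6)**2 = ((((9 + 12) - 14) + 50) + 6)**2 = (((21 - 14) + 50) + 6)**2 = ((7 + 50) + 6)**2 = (57 + 6)**2 = 63**2 = 3969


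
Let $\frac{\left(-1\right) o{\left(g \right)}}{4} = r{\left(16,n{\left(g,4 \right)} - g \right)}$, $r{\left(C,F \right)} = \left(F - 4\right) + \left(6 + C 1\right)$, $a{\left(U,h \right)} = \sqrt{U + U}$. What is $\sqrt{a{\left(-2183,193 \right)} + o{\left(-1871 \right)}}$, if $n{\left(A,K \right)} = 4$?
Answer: $\sqrt{-7572 + i \sqrt{4366}} \approx 0.3797 + 87.018 i$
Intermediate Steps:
$a{\left(U,h \right)} = \sqrt{2} \sqrt{U}$ ($a{\left(U,h \right)} = \sqrt{2 U} = \sqrt{2} \sqrt{U}$)
$r{\left(C,F \right)} = 2 + C + F$ ($r{\left(C,F \right)} = \left(-4 + F\right) + \left(6 + C\right) = 2 + C + F$)
$o{\left(g \right)} = -88 + 4 g$ ($o{\left(g \right)} = - 4 \left(2 + 16 - \left(-4 + g\right)\right) = - 4 \left(22 - g\right) = -88 + 4 g$)
$\sqrt{a{\left(-2183,193 \right)} + o{\left(-1871 \right)}} = \sqrt{\sqrt{2} \sqrt{-2183} + \left(-88 + 4 \left(-1871\right)\right)} = \sqrt{\sqrt{2} i \sqrt{2183} - 7572} = \sqrt{i \sqrt{4366} - 7572} = \sqrt{-7572 + i \sqrt{4366}}$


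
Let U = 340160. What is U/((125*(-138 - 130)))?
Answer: -17008/1675 ≈ -10.154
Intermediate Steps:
U/((125*(-138 - 130))) = 340160/((125*(-138 - 130))) = 340160/((125*(-268))) = 340160/(-33500) = 340160*(-1/33500) = -17008/1675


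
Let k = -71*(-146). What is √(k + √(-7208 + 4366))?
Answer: √(10366 + 7*I*√58) ≈ 101.81 + 0.2618*I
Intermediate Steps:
k = 10366
√(k + √(-7208 + 4366)) = √(10366 + √(-7208 + 4366)) = √(10366 + √(-2842)) = √(10366 + 7*I*√58)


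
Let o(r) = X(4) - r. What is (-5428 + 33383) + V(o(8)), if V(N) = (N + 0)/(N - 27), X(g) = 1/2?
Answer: 642970/23 ≈ 27955.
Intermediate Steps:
X(g) = 1/2
o(r) = 1/2 - r
V(N) = N/(-27 + N)
(-5428 + 33383) + V(o(8)) = (-5428 + 33383) + (1/2 - 1*8)/(-27 + (1/2 - 1*8)) = 27955 + (1/2 - 8)/(-27 + (1/2 - 8)) = 27955 - 15/(2*(-27 - 15/2)) = 27955 - 15/(2*(-69/2)) = 27955 - 15/2*(-2/69) = 27955 + 5/23 = 642970/23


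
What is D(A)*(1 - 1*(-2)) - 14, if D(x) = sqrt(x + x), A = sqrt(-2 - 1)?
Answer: -14 + 3*3**(1/4)*(1 + I) ≈ -10.052 + 3.9482*I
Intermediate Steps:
A = I*sqrt(3) (A = sqrt(-3) = I*sqrt(3) ≈ 1.732*I)
D(x) = sqrt(2)*sqrt(x) (D(x) = sqrt(2*x) = sqrt(2)*sqrt(x))
D(A)*(1 - 1*(-2)) - 14 = (sqrt(2)*sqrt(I*sqrt(3)))*(1 - 1*(-2)) - 14 = (sqrt(2)*(3**(1/4)*sqrt(I)))*(1 + 2) - 14 = (sqrt(2)*3**(1/4)*sqrt(I))*3 - 14 = 3*sqrt(2)*3**(1/4)*sqrt(I) - 14 = -14 + 3*sqrt(2)*3**(1/4)*sqrt(I)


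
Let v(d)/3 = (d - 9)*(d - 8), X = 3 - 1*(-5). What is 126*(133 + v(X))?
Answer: 16758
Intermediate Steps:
X = 8 (X = 3 + 5 = 8)
v(d) = 3*(-9 + d)*(-8 + d) (v(d) = 3*((d - 9)*(d - 8)) = 3*((-9 + d)*(-8 + d)) = 3*(-9 + d)*(-8 + d))
126*(133 + v(X)) = 126*(133 + (216 - 51*8 + 3*8²)) = 126*(133 + (216 - 408 + 3*64)) = 126*(133 + (216 - 408 + 192)) = 126*(133 + 0) = 126*133 = 16758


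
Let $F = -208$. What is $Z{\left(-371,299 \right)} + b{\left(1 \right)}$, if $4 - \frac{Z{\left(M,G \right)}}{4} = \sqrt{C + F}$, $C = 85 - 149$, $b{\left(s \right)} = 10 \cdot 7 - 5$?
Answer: $81 - 16 i \sqrt{17} \approx 81.0 - 65.97 i$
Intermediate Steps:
$b{\left(s \right)} = 65$ ($b{\left(s \right)} = 70 - 5 = 65$)
$C = -64$ ($C = 85 - 149 = -64$)
$Z{\left(M,G \right)} = 16 - 16 i \sqrt{17}$ ($Z{\left(M,G \right)} = 16 - 4 \sqrt{-64 - 208} = 16 - 4 \sqrt{-272} = 16 - 4 \cdot 4 i \sqrt{17} = 16 - 16 i \sqrt{17}$)
$Z{\left(-371,299 \right)} + b{\left(1 \right)} = \left(16 - 16 i \sqrt{17}\right) + 65 = 81 - 16 i \sqrt{17}$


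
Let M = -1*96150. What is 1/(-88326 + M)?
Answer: -1/184476 ≈ -5.4208e-6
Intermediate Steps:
M = -96150
1/(-88326 + M) = 1/(-88326 - 96150) = 1/(-184476) = -1/184476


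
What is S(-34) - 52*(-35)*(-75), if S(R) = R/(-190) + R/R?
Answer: -12967388/95 ≈ -1.3650e+5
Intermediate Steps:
S(R) = 1 - R/190 (S(R) = R*(-1/190) + 1 = -R/190 + 1 = 1 - R/190)
S(-34) - 52*(-35)*(-75) = (1 - 1/190*(-34)) - 52*(-35)*(-75) = (1 + 17/95) + 1820*(-75) = 112/95 - 136500 = -12967388/95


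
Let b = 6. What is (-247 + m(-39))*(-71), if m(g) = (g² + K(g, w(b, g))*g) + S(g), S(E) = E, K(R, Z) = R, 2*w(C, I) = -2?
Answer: -195676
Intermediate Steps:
w(C, I) = -1 (w(C, I) = (½)*(-2) = -1)
m(g) = g + 2*g² (m(g) = (g² + g*g) + g = (g² + g²) + g = 2*g² + g = g + 2*g²)
(-247 + m(-39))*(-71) = (-247 - 39*(1 + 2*(-39)))*(-71) = (-247 - 39*(1 - 78))*(-71) = (-247 - 39*(-77))*(-71) = (-247 + 3003)*(-71) = 2756*(-71) = -195676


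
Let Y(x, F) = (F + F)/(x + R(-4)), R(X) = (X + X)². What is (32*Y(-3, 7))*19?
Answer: 8512/61 ≈ 139.54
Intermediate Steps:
R(X) = 4*X² (R(X) = (2*X)² = 4*X²)
Y(x, F) = 2*F/(64 + x) (Y(x, F) = (F + F)/(x + 4*(-4)²) = (2*F)/(x + 4*16) = (2*F)/(x + 64) = (2*F)/(64 + x) = 2*F/(64 + x))
(32*Y(-3, 7))*19 = (32*(2*7/(64 - 3)))*19 = (32*(2*7/61))*19 = (32*(2*7*(1/61)))*19 = (32*(14/61))*19 = (448/61)*19 = 8512/61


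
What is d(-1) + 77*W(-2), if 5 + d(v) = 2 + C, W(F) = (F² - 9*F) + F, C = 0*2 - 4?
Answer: 1533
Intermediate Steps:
C = -4 (C = 0 - 4 = -4)
W(F) = F² - 8*F
d(v) = -7 (d(v) = -5 + (2 - 4) = -5 - 2 = -7)
d(-1) + 77*W(-2) = -7 + 77*(-2*(-8 - 2)) = -7 + 77*(-2*(-10)) = -7 + 77*20 = -7 + 1540 = 1533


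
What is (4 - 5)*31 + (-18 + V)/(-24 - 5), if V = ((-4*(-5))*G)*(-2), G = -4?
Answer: -1041/29 ≈ -35.897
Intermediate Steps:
V = 160 (V = (-4*(-5)*(-4))*(-2) = (20*(-4))*(-2) = -80*(-2) = 160)
(4 - 5)*31 + (-18 + V)/(-24 - 5) = (4 - 5)*31 + (-18 + 160)/(-24 - 5) = -1*31 + 142/(-29) = -31 - 1/29*142 = -31 - 142/29 = -1041/29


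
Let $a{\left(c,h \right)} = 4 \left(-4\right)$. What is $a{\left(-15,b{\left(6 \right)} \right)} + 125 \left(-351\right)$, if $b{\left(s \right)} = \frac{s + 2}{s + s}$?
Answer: $-43891$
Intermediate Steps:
$b{\left(s \right)} = \frac{2 + s}{2 s}$
$a{\left(c,h \right)} = -16$
$a{\left(-15,b{\left(6 \right)} \right)} + 125 \left(-351\right) = -16 + 125 \left(-351\right) = -16 - 43875 = -43891$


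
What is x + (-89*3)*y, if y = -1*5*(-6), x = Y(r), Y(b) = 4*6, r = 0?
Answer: -7986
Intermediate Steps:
Y(b) = 24
x = 24
y = 30 (y = -5*(-6) = 30)
x + (-89*3)*y = 24 - 89*3*30 = 24 - 267*30 = 24 - 8010 = -7986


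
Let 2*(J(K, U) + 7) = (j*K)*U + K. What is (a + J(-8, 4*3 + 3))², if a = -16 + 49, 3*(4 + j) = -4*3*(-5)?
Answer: 879844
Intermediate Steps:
j = 16 (j = -4 + (-4*3*(-5))/3 = -4 + (-12*(-5))/3 = -4 + (⅓)*60 = -4 + 20 = 16)
J(K, U) = -7 + K/2 + 8*K*U (J(K, U) = -7 + ((16*K)*U + K)/2 = -7 + (16*K*U + K)/2 = -7 + (K + 16*K*U)/2 = -7 + (K/2 + 8*K*U) = -7 + K/2 + 8*K*U)
a = 33
(a + J(-8, 4*3 + 3))² = (33 + (-7 + (½)*(-8) + 8*(-8)*(4*3 + 3)))² = (33 + (-7 - 4 + 8*(-8)*(12 + 3)))² = (33 + (-7 - 4 + 8*(-8)*15))² = (33 + (-7 - 4 - 960))² = (33 - 971)² = (-938)² = 879844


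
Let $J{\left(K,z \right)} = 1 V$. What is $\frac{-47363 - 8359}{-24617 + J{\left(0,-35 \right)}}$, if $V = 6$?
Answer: $\frac{55722}{24611} \approx 2.2641$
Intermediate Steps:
$J{\left(K,z \right)} = 6$ ($J{\left(K,z \right)} = 1 \cdot 6 = 6$)
$\frac{-47363 - 8359}{-24617 + J{\left(0,-35 \right)}} = \frac{-47363 - 8359}{-24617 + 6} = - \frac{55722}{-24611} = \left(-55722\right) \left(- \frac{1}{24611}\right) = \frac{55722}{24611}$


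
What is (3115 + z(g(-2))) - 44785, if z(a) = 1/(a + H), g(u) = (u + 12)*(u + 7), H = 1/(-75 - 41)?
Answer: -241644214/5799 ≈ -41670.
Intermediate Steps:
H = -1/116 (H = 1/(-116) = -1/116 ≈ -0.0086207)
g(u) = (7 + u)*(12 + u) (g(u) = (12 + u)*(7 + u) = (7 + u)*(12 + u))
z(a) = 1/(-1/116 + a) (z(a) = 1/(a - 1/116) = 1/(-1/116 + a))
(3115 + z(g(-2))) - 44785 = (3115 + 116/(-1 + 116*(84 + (-2)**2 + 19*(-2)))) - 44785 = (3115 + 116/(-1 + 116*(84 + 4 - 38))) - 44785 = (3115 + 116/(-1 + 116*50)) - 44785 = (3115 + 116/(-1 + 5800)) - 44785 = (3115 + 116/5799) - 44785 = 18064001/5799 - 44785 = -241644214/5799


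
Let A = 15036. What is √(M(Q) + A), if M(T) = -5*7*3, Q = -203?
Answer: 3*√1659 ≈ 122.19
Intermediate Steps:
M(T) = -105 (M(T) = -35*3 = -105)
√(M(Q) + A) = √(-105 + 15036) = √14931 = 3*√1659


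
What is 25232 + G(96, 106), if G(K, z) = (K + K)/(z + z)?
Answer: 1337344/53 ≈ 25233.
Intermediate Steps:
G(K, z) = K/z (G(K, z) = (2*K)/((2*z)) = (2*K)*(1/(2*z)) = K/z)
25232 + G(96, 106) = 25232 + 96/106 = 25232 + 96*(1/106) = 25232 + 48/53 = 1337344/53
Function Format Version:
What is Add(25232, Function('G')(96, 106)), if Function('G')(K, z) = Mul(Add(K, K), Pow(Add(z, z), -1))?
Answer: Rational(1337344, 53) ≈ 25233.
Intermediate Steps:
Function('G')(K, z) = Mul(K, Pow(z, -1)) (Function('G')(K, z) = Mul(Mul(2, K), Pow(Mul(2, z), -1)) = Mul(Mul(2, K), Mul(Rational(1, 2), Pow(z, -1))) = Mul(K, Pow(z, -1)))
Add(25232, Function('G')(96, 106)) = Add(25232, Mul(96, Pow(106, -1))) = Add(25232, Mul(96, Rational(1, 106))) = Add(25232, Rational(48, 53)) = Rational(1337344, 53)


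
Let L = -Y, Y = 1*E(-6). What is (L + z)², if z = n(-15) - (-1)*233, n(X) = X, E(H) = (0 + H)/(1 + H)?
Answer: 1175056/25 ≈ 47002.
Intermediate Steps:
E(H) = H/(1 + H)
Y = 6/5 (Y = 1*(-6/(1 - 6)) = 1*(-6/(-5)) = 1*(-6*(-⅕)) = 1*(6/5) = 6/5 ≈ 1.2000)
z = 218 (z = -15 - (-1)*233 = -15 - 1*(-233) = -15 + 233 = 218)
L = -6/5 (L = -1*6/5 = -6/5 ≈ -1.2000)
(L + z)² = (-6/5 + 218)² = (1084/5)² = 1175056/25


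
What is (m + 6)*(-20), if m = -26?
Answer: 400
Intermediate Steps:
(m + 6)*(-20) = (-26 + 6)*(-20) = -20*(-20) = 400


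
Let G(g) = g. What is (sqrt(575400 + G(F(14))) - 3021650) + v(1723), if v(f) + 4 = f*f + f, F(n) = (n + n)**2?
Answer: -51202 + 2*sqrt(144046) ≈ -50443.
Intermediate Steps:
F(n) = 4*n**2 (F(n) = (2*n)**2 = 4*n**2)
v(f) = -4 + f + f**2 (v(f) = -4 + (f*f + f) = -4 + (f**2 + f) = -4 + (f + f**2) = -4 + f + f**2)
(sqrt(575400 + G(F(14))) - 3021650) + v(1723) = (sqrt(575400 + 4*14**2) - 3021650) + (-4 + 1723 + 1723**2) = (sqrt(575400 + 4*196) - 3021650) + (-4 + 1723 + 2968729) = (sqrt(575400 + 784) - 3021650) + 2970448 = (sqrt(576184) - 3021650) + 2970448 = (2*sqrt(144046) - 3021650) + 2970448 = (-3021650 + 2*sqrt(144046)) + 2970448 = -51202 + 2*sqrt(144046)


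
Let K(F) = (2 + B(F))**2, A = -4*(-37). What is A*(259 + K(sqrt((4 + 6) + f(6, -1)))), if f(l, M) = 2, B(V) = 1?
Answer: 39664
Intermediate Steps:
A = 148
K(F) = 9 (K(F) = (2 + 1)**2 = 3**2 = 9)
A*(259 + K(sqrt((4 + 6) + f(6, -1)))) = 148*(259 + 9) = 148*268 = 39664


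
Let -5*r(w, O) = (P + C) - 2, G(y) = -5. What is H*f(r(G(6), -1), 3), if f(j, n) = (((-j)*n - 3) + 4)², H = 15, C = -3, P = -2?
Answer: 768/5 ≈ 153.60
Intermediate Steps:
r(w, O) = 7/5 (r(w, O) = -((-2 - 3) - 2)/5 = -(-5 - 2)/5 = -⅕*(-7) = 7/5)
f(j, n) = (1 - j*n)² (f(j, n) = ((-j*n - 3) + 4)² = ((-3 - j*n) + 4)² = (1 - j*n)²)
H*f(r(G(6), -1), 3) = 15*(-1 + (7/5)*3)² = 15*(-1 + 21/5)² = 15*(16/5)² = 15*(256/25) = 768/5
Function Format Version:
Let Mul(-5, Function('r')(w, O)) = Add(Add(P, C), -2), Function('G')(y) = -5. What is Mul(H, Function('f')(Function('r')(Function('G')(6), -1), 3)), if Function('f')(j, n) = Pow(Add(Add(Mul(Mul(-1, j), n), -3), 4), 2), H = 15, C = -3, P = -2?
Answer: Rational(768, 5) ≈ 153.60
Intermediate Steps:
Function('r')(w, O) = Rational(7, 5) (Function('r')(w, O) = Mul(Rational(-1, 5), Add(Add(-2, -3), -2)) = Mul(Rational(-1, 5), Add(-5, -2)) = Mul(Rational(-1, 5), -7) = Rational(7, 5))
Function('f')(j, n) = Pow(Add(1, Mul(-1, j, n)), 2) (Function('f')(j, n) = Pow(Add(Add(Mul(-1, j, n), -3), 4), 2) = Pow(Add(Add(-3, Mul(-1, j, n)), 4), 2) = Pow(Add(1, Mul(-1, j, n)), 2))
Mul(H, Function('f')(Function('r')(Function('G')(6), -1), 3)) = Mul(15, Pow(Add(-1, Mul(Rational(7, 5), 3)), 2)) = Mul(15, Pow(Add(-1, Rational(21, 5)), 2)) = Mul(15, Pow(Rational(16, 5), 2)) = Mul(15, Rational(256, 25)) = Rational(768, 5)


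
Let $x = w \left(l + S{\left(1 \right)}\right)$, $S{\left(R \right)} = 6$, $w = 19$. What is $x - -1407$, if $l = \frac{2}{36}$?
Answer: $\frac{27397}{18} \approx 1522.1$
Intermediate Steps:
$l = \frac{1}{18}$ ($l = 2 \cdot \frac{1}{36} = \frac{1}{18} \approx 0.055556$)
$x = \frac{2071}{18}$ ($x = 19 \left(\frac{1}{18} + 6\right) = 19 \cdot \frac{109}{18} = \frac{2071}{18} \approx 115.06$)
$x - -1407 = \frac{2071}{18} - -1407 = \frac{2071}{18} + 1407 = \frac{27397}{18}$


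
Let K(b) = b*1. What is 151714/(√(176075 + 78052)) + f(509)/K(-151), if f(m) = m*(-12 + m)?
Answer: -252973/151 + 151714*√254127/254127 ≈ -1374.4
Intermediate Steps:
K(b) = b
151714/(√(176075 + 78052)) + f(509)/K(-151) = 151714/(√(176075 + 78052)) + (509*(-12 + 509))/(-151) = 151714/(√254127) + (509*497)*(-1/151) = 151714*(√254127/254127) + 252973*(-1/151) = 151714*√254127/254127 - 252973/151 = -252973/151 + 151714*√254127/254127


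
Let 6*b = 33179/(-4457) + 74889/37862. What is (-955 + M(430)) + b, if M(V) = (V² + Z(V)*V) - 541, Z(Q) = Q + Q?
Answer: 560121227712191/1012505604 ≈ 5.5320e+5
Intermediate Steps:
Z(Q) = 2*Q
M(V) = -541 + 3*V² (M(V) = (V² + (2*V)*V) - 541 = (V² + 2*V²) - 541 = 3*V² - 541 = -541 + 3*V²)
b = -922443025/1012505604 (b = (33179/(-4457) + 74889/37862)/6 = (33179*(-1/4457) + 74889*(1/37862))/6 = (-33179/4457 + 74889/37862)/6 = (⅙)*(-922443025/168750934) = -922443025/1012505604 ≈ -0.91105)
(-955 + M(430)) + b = (-955 + (-541 + 3*430²)) - 922443025/1012505604 = (-955 + (-541 + 3*184900)) - 922443025/1012505604 = (-955 + (-541 + 554700)) - 922443025/1012505604 = (-955 + 554159) - 922443025/1012505604 = 553204 - 922443025/1012505604 = 560121227712191/1012505604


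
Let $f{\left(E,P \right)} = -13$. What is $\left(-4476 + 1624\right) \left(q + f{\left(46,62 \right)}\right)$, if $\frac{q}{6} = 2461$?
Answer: $-42075556$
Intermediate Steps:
$q = 14766$ ($q = 6 \cdot 2461 = 14766$)
$\left(-4476 + 1624\right) \left(q + f{\left(46,62 \right)}\right) = \left(-4476 + 1624\right) \left(14766 - 13\right) = \left(-2852\right) 14753 = -42075556$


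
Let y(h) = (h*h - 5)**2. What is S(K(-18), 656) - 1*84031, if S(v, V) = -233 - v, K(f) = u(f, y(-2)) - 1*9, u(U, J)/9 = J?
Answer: -84264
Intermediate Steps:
y(h) = (-5 + h**2)**2 (y(h) = (h**2 - 5)**2 = (-5 + h**2)**2)
u(U, J) = 9*J
K(f) = 0 (K(f) = 9*(-5 + (-2)**2)**2 - 1*9 = 9*(-5 + 4)**2 - 9 = 9*(-1)**2 - 9 = 9*1 - 9 = 9 - 9 = 0)
S(K(-18), 656) - 1*84031 = (-233 - 1*0) - 1*84031 = (-233 + 0) - 84031 = -233 - 84031 = -84264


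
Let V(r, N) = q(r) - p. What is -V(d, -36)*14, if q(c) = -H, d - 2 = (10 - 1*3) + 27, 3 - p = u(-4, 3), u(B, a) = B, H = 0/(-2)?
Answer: 98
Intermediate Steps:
H = 0 (H = 0*(-1/2) = 0)
p = 7 (p = 3 - 1*(-4) = 3 + 4 = 7)
d = 36 (d = 2 + ((10 - 1*3) + 27) = 2 + ((10 - 3) + 27) = 2 + (7 + 27) = 2 + 34 = 36)
q(c) = 0 (q(c) = -1*0 = 0)
V(r, N) = -7 (V(r, N) = 0 - 1*7 = 0 - 7 = -7)
-V(d, -36)*14 = -1*(-7)*14 = 7*14 = 98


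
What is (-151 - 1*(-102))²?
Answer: 2401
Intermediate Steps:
(-151 - 1*(-102))² = (-151 + 102)² = (-49)² = 2401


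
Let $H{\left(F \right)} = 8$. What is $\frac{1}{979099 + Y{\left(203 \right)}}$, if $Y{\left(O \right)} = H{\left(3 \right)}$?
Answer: $\frac{1}{979107} \approx 1.0213 \cdot 10^{-6}$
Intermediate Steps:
$Y{\left(O \right)} = 8$
$\frac{1}{979099 + Y{\left(203 \right)}} = \frac{1}{979099 + 8} = \frac{1}{979107}$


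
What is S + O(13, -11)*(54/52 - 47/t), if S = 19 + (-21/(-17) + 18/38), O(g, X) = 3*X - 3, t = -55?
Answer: -10955863/230945 ≈ -47.439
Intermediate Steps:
O(g, X) = -3 + 3*X
S = 6689/323 (S = 19 + (-21*(-1/17) + 18*(1/38)) = 19 + (21/17 + 9/19) = 19 + 552/323 = 6689/323 ≈ 20.709)
S + O(13, -11)*(54/52 - 47/t) = 6689/323 + (-3 + 3*(-11))*(54/52 - 47/(-55)) = 6689/323 + (-3 - 33)*(54*(1/52) - 47*(-1/55)) = 6689/323 - 36*(27/26 + 47/55) = 6689/323 - 36*2707/1430 = 6689/323 - 48726/715 = -10955863/230945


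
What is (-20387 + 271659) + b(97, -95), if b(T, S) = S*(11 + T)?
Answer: 241012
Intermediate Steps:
(-20387 + 271659) + b(97, -95) = (-20387 + 271659) - 95*(11 + 97) = 251272 - 95*108 = 251272 - 10260 = 241012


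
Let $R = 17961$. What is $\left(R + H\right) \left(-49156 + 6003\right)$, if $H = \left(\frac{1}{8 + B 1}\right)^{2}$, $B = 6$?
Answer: $- \frac{151913965621}{196} \approx -7.7507 \cdot 10^{8}$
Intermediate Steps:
$H = \frac{1}{196}$ ($H = \left(\frac{1}{8 + 6 \cdot 1}\right)^{2} = \left(\frac{1}{8 + 6}\right)^{2} = \left(\frac{1}{14}\right)^{2} = \frac{1}{196} \approx 0.005102$)
$\left(R + H\right) \left(-49156 + 6003\right) = \left(17961 + \frac{1}{196}\right) \left(-49156 + 6003\right) = \frac{3520357}{196} \left(-43153\right) = - \frac{151913965621}{196}$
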